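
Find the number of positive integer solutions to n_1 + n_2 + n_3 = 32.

Substitute n'_i = n_i - 1 (so n'_i >= 0). Then sum n'_i = 32 - 3 = 29.
Stars and bars: C(29+3-1, 3-1) = C(31,2).

Final answer: C(31,2) = 465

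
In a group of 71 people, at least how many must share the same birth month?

There are 12 possible values for birth month. With 71 people and 12 categories, by pigeonhole: ceiling(71/12).

Final answer: 6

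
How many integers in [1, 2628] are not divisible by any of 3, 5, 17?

|div by 3|=876, |div by 5|=525, |div by 17|=154.
|div by 3&5|=175, |div by 3&17|=51, |div by 5&17|=30, |div by all|=10.
By inclusion-exclusion, divisible by at least one: 876+525+154-175-51-30+10 = 1309.
Not divisible by any: 2628 - 1309.

Final answer: 1319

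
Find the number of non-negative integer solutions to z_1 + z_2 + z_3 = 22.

Stars and bars with 22 stars and 2 bars:
C(22+3-1, 3-1) = C(24,2).

Final answer: C(24,2) = 276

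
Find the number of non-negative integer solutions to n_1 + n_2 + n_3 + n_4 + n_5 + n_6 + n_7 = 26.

Stars and bars with 26 stars and 6 bars:
C(26+7-1, 7-1) = C(32,6).

Final answer: C(32,6) = 906192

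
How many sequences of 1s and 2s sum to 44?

Condition on the final move: it is a 1-step (f(n-1) ways to get there) or a 2-step (f(n-2) ways), so f(n) = f(n-1) + f(n-2), with f(1)=1, f(2)=2.
Computing successive values: f(1)=1, f(2)=2, f(3)=3, f(4)=5, f(5)=8, f(6)=13, f(7)=21, f(8)=34, f(9)=55, f(10)=89, f(11)=144, f(12)=233, f(13)=377, f(14)=610, f(15)=987, f(16)=1597, f(17)=2584, f(18)=4181, f(19)=6765, f(20)=10946, f(21)=17711, f(22)=28657, f(23)=46368, f(24)=75025, f(25)=121393, f(26)=196418, f(27)=317811, f(28)=514229, f(29)=832040, f(30)=1346269, f(31)=2178309, f(32)=3524578, f(33)=5702887, f(34)=9227465, f(35)=14930352, f(36)=24157817, f(37)=39088169, f(38)=63245986, f(39)=102334155, f(40)=165580141, f(41)=267914296, f(42)=433494437, f(43)=701408733, f(44)=1134903170.

Final answer: 1134903170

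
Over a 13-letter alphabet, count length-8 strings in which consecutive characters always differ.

Let g(n) count such strings. g(1) = 13, and each valid string of length n-1 extends in 12 ways (any symbol but the last), so g(n) = 12 g(n-1).
Total: g(8) = 13 x 12^7.

Final answer: 13 x 12^{7} = 465813504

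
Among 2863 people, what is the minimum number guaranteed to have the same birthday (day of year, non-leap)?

There are 365 possible values for birthday (day of year, non-leap). With 2863 people and 365 categories, by pigeonhole: ceiling(2863/365).

Final answer: 8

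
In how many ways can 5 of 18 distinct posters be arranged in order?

P(18,5) = 18!/(18-5)! = 18!/13!.

Final answer: P(18,5) = 1028160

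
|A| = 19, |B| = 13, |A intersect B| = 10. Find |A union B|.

|A union B| = |A| + |B| - |A intersect B| = 19 + 13 - 10.

Final answer: 22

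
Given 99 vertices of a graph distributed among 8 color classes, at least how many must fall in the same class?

By pigeonhole with 99 objects and 8 categories: ceiling(99/8).

Final answer: 13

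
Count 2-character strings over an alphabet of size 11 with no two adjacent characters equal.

First character: 11 choices. Each subsequent: 10 choices (must differ from the previous one).
Total: 11 x 10^1.

Final answer: 11 x 10^{1} = 110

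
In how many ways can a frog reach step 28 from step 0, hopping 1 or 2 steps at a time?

Condition on the final move: it is a 1-step (f(n-1) ways to get there) or a 2-step (f(n-2) ways), so f(n) = f(n-1) + f(n-2), with f(1)=1, f(2)=2.
Building up term by term: f(1)=1, f(2)=2, f(3)=3, f(4)=5, f(5)=8, f(6)=13, f(7)=21, f(8)=34, f(9)=55, f(10)=89, f(11)=144, f(12)=233, f(13)=377, f(14)=610, f(15)=987, f(16)=1597, f(17)=2584, f(18)=4181, f(19)=6765, f(20)=10946, f(21)=17711, f(22)=28657, f(23)=46368, f(24)=75025, f(25)=121393, f(26)=196418, f(27)=317811, f(28)=514229.

Final answer: 514229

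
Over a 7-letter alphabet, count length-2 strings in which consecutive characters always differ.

Let g(n) count such strings. g(1) = 7, and each valid string of length n-1 extends in 6 ways (any symbol but the last), so g(n) = 6 g(n-1).
Total: g(2) = 7 x 6^1.

Final answer: 7 x 6^{1} = 42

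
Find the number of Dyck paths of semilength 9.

Total monotonic paths to (9,9): C(18,9) = 48620.
Paths that cross above y=x (reflection bijection): C(18,10) = 43758.
Valid Dyck paths: 48620 - 43758.
(These counts are the Catalan numbers.)

Final answer: C_{9} = 4862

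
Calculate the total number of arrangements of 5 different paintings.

The number of ways to arrange 5 distinct objects is 5!.

Final answer: 5! = 120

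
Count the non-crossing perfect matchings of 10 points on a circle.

This is a standard Catalan-number count: the answer is C_n. Here n = 10/2 = 5.
C_n = C(2n,n) - C(2n,n+1), so C_{5} = C(10,5) - C(10,6) = 252 - 210.

Final answer: C_{5} = 42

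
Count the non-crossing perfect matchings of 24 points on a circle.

This is a standard Catalan-number count: the answer is C_n. Here n = 24/2 = 12.
C_n = C(2n,n)/(n+1), so C_{12} = C(24,12)/13 = 2704156/13.

Final answer: C_{12} = 208012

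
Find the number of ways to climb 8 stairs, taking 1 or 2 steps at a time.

Let f(n) be the number of climbs. Removing the last move (1 or 2 steps) gives f(n) = f(n-1) + f(n-2); base cases f(1)=1, f(2)=2.
Iterating the recurrence: f(1)=1, f(2)=2, f(3)=3, f(4)=5, f(5)=8, f(6)=13, f(7)=21, f(8)=34.

Final answer: 34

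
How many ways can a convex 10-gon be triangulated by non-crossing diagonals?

This is counted by the nth Catalan number C_n. Here n = 10 - 2 = 8.
C_n = C(2n,n)/(n+1), so C_{8} = C(16,8)/9 = 12870/9.

Final answer: C_{8} = 1430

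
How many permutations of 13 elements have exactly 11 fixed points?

Choose which 11 elements are fixed: C(13,11) = 78.
Derange the remaining 2 using D(j) = (j-1)(D(j-1) + D(j-2)), D(0)=1, D(1)=0: D(2)=1.
Total: 78 x 1.

Final answer: C(13,11) D(2) = 78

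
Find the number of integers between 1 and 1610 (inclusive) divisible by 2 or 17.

Multiples of 2: 805. Multiples of 17: 94. Of both (lcm=34): 47.
By inclusion-exclusion: 805 + 94 - 47.

Final answer: 852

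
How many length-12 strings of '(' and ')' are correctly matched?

This is counted by the nth Catalan number C_n. Here n = 6 (pairs).
C_n = C(2n,n) - C(2n,n+1), so C_{6} = C(12,6) - C(12,7) = 924 - 792.

Final answer: C_{6} = 132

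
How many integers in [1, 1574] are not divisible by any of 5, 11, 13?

|div by 5|=314, |div by 11|=143, |div by 13|=121.
|div by 5&11|=28, |div by 5&13|=24, |div by 11&13|=11, |div by all|=2.
By inclusion-exclusion, divisible by at least one: 314+143+121-28-24-11+2 = 517.
Not divisible by any: 1574 - 517.

Final answer: 1057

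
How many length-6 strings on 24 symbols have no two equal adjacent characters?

First character: 24 choices. Each subsequent: 23 choices (must differ from the previous one).
Total: 24 x 23^5.

Final answer: 24 x 23^{5} = 154472232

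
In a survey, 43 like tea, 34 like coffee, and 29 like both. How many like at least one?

|A union B| = |A| + |B| - |A intersect B| = 43 + 34 - 29.

Final answer: 48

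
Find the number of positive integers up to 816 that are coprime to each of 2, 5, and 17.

|div by 2|=408, |div by 5|=163, |div by 17|=48.
|div by 2&5|=81, |div by 2&17|=24, |div by 5&17|=9, |div by all|=4.
By inclusion-exclusion, divisible by at least one: 408+163+48-81-24-9+4 = 509.
Not divisible by any: 816 - 509.

Final answer: 307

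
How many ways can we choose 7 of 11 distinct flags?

C(11,7) = 11!/(7! x (11-7)!).

Final answer: C(11,7) = 330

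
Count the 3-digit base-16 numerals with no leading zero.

Leading digit: 15 options (nonzero). Other 2 digit(s): 16 options each.
Total: 15 x 16^2.

Final answer: 3840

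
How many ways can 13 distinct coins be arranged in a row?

The number of ways to arrange 13 distinct objects is 13!.

Final answer: 13! = 6227020800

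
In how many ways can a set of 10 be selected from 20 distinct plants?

C(20,10) = 20!/(10! x 10!).

Final answer: \binom{20}{10} = 184756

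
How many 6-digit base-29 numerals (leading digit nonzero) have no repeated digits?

First digit: 28 (nonzero). Second: 28 (not first). Third: 27, etc.
Total: 28 x 28 x 27 x 26 x 25 x 24.

Final answer: 330220800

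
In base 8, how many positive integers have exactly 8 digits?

Leading digit: 7 options (nonzero). Other 7 digit(s): 8 options each.
Total: 7 x 8^7.

Final answer: 14680064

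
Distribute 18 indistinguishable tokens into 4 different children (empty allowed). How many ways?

Stars and bars: C(n+k-1, k-1) = C(21,3).

Final answer: C(21,3) = 1330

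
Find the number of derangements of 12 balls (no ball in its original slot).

Use the recurrence D(n) = (n-1)(D(n-1) + D(n-2)) with D(0)=1, D(1)=0.
D(2) = 1 x (0 + 1) = 1
D(3) = 2 x (1 + 0) = 2
D(4) = 3 x (2 + 1) = 9
D(5) = 4 x (9 + 2) = 44
D(6) = 5 x (44 + 9) = 265
D(7) = 6 x (265 + 44) = 1854
D(8) = 7 x (1854 + 265) = 14833
D(9) = 8 x (14833 + 1854) = 133496
D(10) = 9 x (133496 + 14833) = 1334961
D(11) = 10 x (1334961 + 133496) = 14684570
D(12) = 11 x (D(11) + D(10)) = 11 x (14684570 + 1334961)

Final answer: D(12) = 176214841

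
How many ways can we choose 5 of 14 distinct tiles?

C(14,5) = 14!/(5! x 9!).

Final answer: \binom{14}{5} = 2002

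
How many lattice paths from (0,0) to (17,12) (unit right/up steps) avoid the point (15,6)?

Total paths to (17,12): C(29,12) = 51895935.
Paths through (15,6): C(21,6) x C(8,6) = 1519392.
Avoiding (15,6): 51895935 - 1519392.

Final answer: 50376543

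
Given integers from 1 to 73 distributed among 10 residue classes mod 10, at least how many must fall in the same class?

By pigeonhole with 73 objects and 10 categories: ceiling(73/10).

Final answer: 8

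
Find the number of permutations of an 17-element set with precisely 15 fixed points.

Choose which 15 elements are fixed: C(17,15) = 136.
Derange the remaining 2 using D(j) = (j-1)(D(j-1) + D(j-2)), D(0)=1, D(1)=0: D(2)=1.
Total: 136 x 1.

Final answer: C(17,15) D(2) = 136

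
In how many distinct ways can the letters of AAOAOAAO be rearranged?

Letters (A:5, O:3). Total letters: 8.
Permutations = 8!/(5! x 3!).

Final answer: 56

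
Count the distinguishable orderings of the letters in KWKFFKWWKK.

Letters (F:2, K:5, W:3). Total letters: 10.
Permutations = 10!/(5! x 3! x 2!).

Final answer: 2520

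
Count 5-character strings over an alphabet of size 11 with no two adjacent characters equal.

First character: 11 choices. Each subsequent: 10 choices (must differ from the previous one).
Total: 11 x 10^4.

Final answer: 11 x 10^{4} = 110000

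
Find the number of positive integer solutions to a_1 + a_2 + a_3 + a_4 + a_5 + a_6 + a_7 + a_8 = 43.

Substitute a'_i = a_i - 1 (so a'_i >= 0). Then sum a'_i = 43 - 8 = 35.
Stars and bars: C(35+8-1, 8-1) = C(42,7).

Final answer: C(42,7) = 26978328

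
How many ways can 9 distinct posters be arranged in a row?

The number of ways to arrange 9 distinct objects is 9!.

Final answer: 9! = 362880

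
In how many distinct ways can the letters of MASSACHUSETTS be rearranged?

Letters (A:2, C:1, E:1, H:1, M:1, S:4, T:2, U:1). Total letters: 13.
Permutations = 13!/(4! x 2! x 2!).

Final answer: 64864800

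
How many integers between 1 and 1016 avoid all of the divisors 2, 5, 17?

|div by 2|=508, |div by 5|=203, |div by 17|=59.
|div by 2&5|=101, |div by 2&17|=29, |div by 5&17|=11, |div by all|=5.
By inclusion-exclusion, divisible by at least one: 508+203+59-101-29-11+5 = 634.
Not divisible by any: 1016 - 634.

Final answer: 382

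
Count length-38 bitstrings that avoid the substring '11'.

Let a(n) count valid strings. If the last bit is 0 the prefix is any valid string of length n-1; if it is 1 the string must end in 01 with a valid prefix of length n-2. So a(n) = a(n-1) + a(n-2), a(1)=2, a(2)=3.
Building up term by term: a(1)=2, a(2)=3, a(3)=5, a(4)=8, a(5)=13, a(6)=21, a(7)=34, a(8)=55, a(9)=89, a(10)=144, a(11)=233, a(12)=377, a(13)=610, a(14)=987, a(15)=1597, a(16)=2584, a(17)=4181, a(18)=6765, a(19)=10946, a(20)=17711, a(21)=28657, a(22)=46368, a(23)=75025, a(24)=121393, a(25)=196418, a(26)=317811, a(27)=514229, a(28)=832040, a(29)=1346269, a(30)=2178309, a(31)=3524578, a(32)=5702887, a(33)=9227465, a(34)=14930352, a(35)=24157817, a(36)=39088169, a(37)=63245986, a(38)=102334155.

Final answer: 102334155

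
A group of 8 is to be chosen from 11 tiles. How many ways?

C(11,8) = 11!/(8! x (11-8)!).

Final answer: C(11,8) = 165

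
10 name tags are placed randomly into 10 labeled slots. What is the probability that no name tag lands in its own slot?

Use the recurrence D(n) = (n-1)(D(n-1) + D(n-2)) with D(0)=1, D(1)=0.
Building up: D(2)=1, D(3)=2, D(4)=9, D(5)=44, D(6)=265, D(7)=1854, D(8)=14833, D(9)=133496, D(10)=1334961.
Total arrangements: 10! = 3628800.
Probability = D(10)/10! = 16481/44800.

Final answer: D(10)/10! = 1334961/3628800 = 0.367879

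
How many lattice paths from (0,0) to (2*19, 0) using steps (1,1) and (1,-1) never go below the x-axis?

Total monotonic paths to (19,19): C(38,19) = 35345263800.
By the reflection principle, paths that go above the diagonal number C(38,20) = 33578000610.
Valid Dyck paths: 35345263800 - 33578000610.
(These counts are the Catalan numbers.)

Final answer: C_{19} = 1767263190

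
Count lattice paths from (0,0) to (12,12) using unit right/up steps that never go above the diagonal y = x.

Total monotonic paths to (12,12): C(24,12) = 2704156.
A path is bad iff it touches y = x + 1; reflecting its initial segment maps bad paths bijectively onto all paths to (11,13), of which there are C(24,13) = 2496144.
Valid Dyck paths: 2704156 - 2496144.
(Check: C(24,12) - C(24,13) = C(24,12)/13, the Catalan number C_{12}.)

Final answer: C_{12} = 208012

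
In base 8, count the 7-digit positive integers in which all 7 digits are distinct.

The leading digit has 7 choices (anything but zero); the next has 7 (anything but the first), then 6, and so on, one fewer each time.
Total: 7 x 7 x 6 x 5 x 4 x 3 x 2.

Final answer: 35280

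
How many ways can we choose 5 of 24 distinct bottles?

C(24,5) = 24!/(5! x (24-5)!).

Final answer: C(24,5) = 42504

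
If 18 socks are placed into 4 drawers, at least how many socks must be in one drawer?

By the pigeonhole principle: ceiling(18/4).

Final answer: 5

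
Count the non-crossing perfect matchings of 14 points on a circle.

This is a standard Catalan-number count: the answer is C_n. Here n = 14/2 = 7.
C_n = (2n)!/(n!(n+1)!), so C_{7} = 14!/(7! x 8!) = C(14,7)/8 = 3432/8.

Final answer: C_{7} = 429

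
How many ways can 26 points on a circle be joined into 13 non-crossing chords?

This is counted by the nth Catalan number C_n. Here n = 26/2 = 13.
C_n = C(2n,n)/(n+1), so C_{13} = C(26,13)/14 = 10400600/14.

Final answer: C_{13} = 742900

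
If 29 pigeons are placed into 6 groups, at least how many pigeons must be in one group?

By the pigeonhole principle: ceiling(29/6).

Final answer: 5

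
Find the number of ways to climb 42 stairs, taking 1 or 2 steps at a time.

Let f(n) be the number of climbs. Removing the last move (1 or 2 steps) gives f(n) = f(n-1) + f(n-2); base cases f(1)=1, f(2)=2.
Computing successive values: f(1)=1, f(2)=2, f(3)=3, f(4)=5, f(5)=8, f(6)=13, f(7)=21, f(8)=34, f(9)=55, f(10)=89, f(11)=144, f(12)=233, f(13)=377, f(14)=610, f(15)=987, f(16)=1597, f(17)=2584, f(18)=4181, f(19)=6765, f(20)=10946, f(21)=17711, f(22)=28657, f(23)=46368, f(24)=75025, f(25)=121393, f(26)=196418, f(27)=317811, f(28)=514229, f(29)=832040, f(30)=1346269, f(31)=2178309, f(32)=3524578, f(33)=5702887, f(34)=9227465, f(35)=14930352, f(36)=24157817, f(37)=39088169, f(38)=63245986, f(39)=102334155, f(40)=165580141, f(41)=267914296, f(42)=433494437.

Final answer: 433494437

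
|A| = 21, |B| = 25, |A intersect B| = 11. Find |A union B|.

|A union B| = |A| + |B| - |A intersect B| = 21 + 25 - 11.

Final answer: 35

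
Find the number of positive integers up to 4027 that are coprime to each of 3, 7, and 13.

|div by 3|=1342, |div by 7|=575, |div by 13|=309.
|div by 3&7|=191, |div by 3&13|=103, |div by 7&13|=44, |div by all|=14.
By inclusion-exclusion, divisible by at least one: 1342+575+309-191-103-44+14 = 1902.
Not divisible by any: 4027 - 1902.

Final answer: 2125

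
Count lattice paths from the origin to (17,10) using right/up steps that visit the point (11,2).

Paths (0,0)->(11,2): C(13,2) = 78.
Paths (11,2)->(17,10): C(14,8) = 3003.
By multiplication principle: 78 x 3003.

Final answer: 234234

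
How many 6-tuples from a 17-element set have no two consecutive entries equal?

First character: 17 choices. Each subsequent: 16 choices (must differ from the previous one).
Total: 17 x 16^5.

Final answer: 17 x 16^{5} = 17825792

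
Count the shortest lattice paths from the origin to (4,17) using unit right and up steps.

Each path has 4 right steps and 17 up steps in some order (21 steps total).
Choose which 17 of the 21 steps are up: C(21,17).

Final answer: C(21,17) = 5985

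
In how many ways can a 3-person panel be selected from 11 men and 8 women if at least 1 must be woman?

Sum over valid woman counts:
C(8,1)C(11,2) = 440
C(8,2)C(11,1) = 308
C(8,3)C(11,0) = 56
Total: 440 + 308 + 56.

Final answer: 804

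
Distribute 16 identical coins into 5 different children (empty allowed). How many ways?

Stars and bars: C(n+k-1, k-1) = C(20,4).

Final answer: C(20,4) = 4845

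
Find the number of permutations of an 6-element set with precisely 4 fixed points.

Choose which 4 elements are fixed: C(6,4) = 15.
Derange the remaining 2 using D(j) = (j-1)(D(j-1) + D(j-2)), D(0)=1, D(1)=0: D(2)=1.
Total: 15 x 1.

Final answer: C(6,4) D(2) = 15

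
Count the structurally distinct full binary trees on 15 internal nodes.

This is a standard Catalan-number count: the answer is C_n. Here n = 15.
C_n = C(2n,n) - C(2n,n+1), so C_{15} = C(30,15) - C(30,16) = 155117520 - 145422675.

Final answer: C_{15} = 9694845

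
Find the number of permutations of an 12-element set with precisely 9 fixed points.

Choose which 9 elements are fixed: C(12,9) = 220.
Derange the remaining 3 using D(j) = (j-1)(D(j-1) + D(j-2)), D(0)=1, D(1)=0: D(2)=1, D(3)=2.
Total: 220 x 2.

Final answer: C(12,9) D(3) = 440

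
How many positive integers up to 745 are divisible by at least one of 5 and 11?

Multiples of 5: 149. Multiples of 11: 67. Of both (lcm=55): 13.
By inclusion-exclusion: 149 + 67 - 13.

Final answer: 203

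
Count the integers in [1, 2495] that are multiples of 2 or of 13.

Multiples of 2: 1247. Multiples of 13: 191. Of both (lcm=26): 95.
By inclusion-exclusion: 1247 + 191 - 95.

Final answer: 1343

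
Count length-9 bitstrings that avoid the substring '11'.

A valid string ends in 0 (append to any length-(n-1) valid string) or in 01 (append to any length-(n-2) valid string), so a(n) = a(n-1) + a(n-2) with a(1)=2, a(2)=3.
Building up term by term: a(1)=2, a(2)=3, a(3)=5, a(4)=8, a(5)=13, a(6)=21, a(7)=34, a(8)=55, a(9)=89.

Final answer: 89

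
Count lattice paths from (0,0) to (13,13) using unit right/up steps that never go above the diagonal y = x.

Total monotonic paths to (13,13): C(26,13) = 10400600.
Paths that cross above y=x (reflection bijection): C(26,14) = 9657700.
Valid Dyck paths: 10400600 - 9657700.
(Equivalently, C_{13} = C(26,13)/14 = 10400600/14.)

Final answer: C_{13} = 742900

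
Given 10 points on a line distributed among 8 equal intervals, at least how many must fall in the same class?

By pigeonhole with 10 objects and 8 categories: ceiling(10/8).

Final answer: 2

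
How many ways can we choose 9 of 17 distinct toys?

C(17,9) = 17!/(9! x 8!).

Final answer: \binom{17}{9} = 24310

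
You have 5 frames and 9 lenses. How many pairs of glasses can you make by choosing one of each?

By the multiplication principle: 5 x 9.

Final answer: 45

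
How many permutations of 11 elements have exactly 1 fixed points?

Choose which 1 elements are fixed: C(11,1) = 11.
Derange the remaining 10 using D(j) = (j-1)(D(j-1) + D(j-2)), D(0)=1, D(1)=0: D(2)=1, D(3)=2, D(4)=9, D(5)=44, D(6)=265, D(7)=1854, D(8)=14833, D(9)=133496, D(10)=1334961.
Total: 11 x 1334961.

Final answer: C(11,1) D(10) = 14684571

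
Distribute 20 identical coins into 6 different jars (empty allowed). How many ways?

Stars and bars: C(n+k-1, k-1) = C(25,5).

Final answer: C(25,5) = 53130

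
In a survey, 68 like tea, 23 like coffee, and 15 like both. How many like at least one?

|A union B| = |A| + |B| - |A intersect B| = 68 + 23 - 15.

Final answer: 76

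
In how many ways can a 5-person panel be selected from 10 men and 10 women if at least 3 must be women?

Sum over valid woman counts:
C(10,3)C(10,2) = 5400
C(10,4)C(10,1) = 2100
C(10,5)C(10,0) = 252
Total: 5400 + 2100 + 252.

Final answer: 7752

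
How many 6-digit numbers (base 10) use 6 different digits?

First digit: 9 (not 0). Second: 9 (not first). Third: 8, etc.
Total: 9 x 9 x 8 x 7 x 6 x 5.

Final answer: 136080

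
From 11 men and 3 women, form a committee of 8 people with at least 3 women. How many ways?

Sum over valid woman counts:
C(3,3)C(11,5).

Final answer: 462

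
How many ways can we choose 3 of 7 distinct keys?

C(7,3) = 7!/(3! x (7-3)!).

Final answer: C(7,3) = 35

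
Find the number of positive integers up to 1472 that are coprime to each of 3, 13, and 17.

|div by 3|=490, |div by 13|=113, |div by 17|=86.
|div by 3&13|=37, |div by 3&17|=28, |div by 13&17|=6, |div by all|=2.
By inclusion-exclusion, divisible by at least one: 490+113+86-37-28-6+2 = 620.
Not divisible by any: 1472 - 620.

Final answer: 852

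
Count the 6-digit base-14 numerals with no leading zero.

These are the integers in [14^5, 14^6), so the count is 14^6 - 14^5 = 13 x 14^5.

Final answer: 6991712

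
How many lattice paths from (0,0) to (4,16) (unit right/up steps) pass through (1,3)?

Paths (0,0)->(1,3): C(4,3) = 4.
Paths (1,3)->(4,16): C(16,13) = 560.
By multiplication principle: 4 x 560.

Final answer: 2240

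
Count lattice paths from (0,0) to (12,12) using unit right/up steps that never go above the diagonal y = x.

Total monotonic paths to (12,12): C(24,12) = 2704156.
Paths that cross above y=x (reflection bijection): C(24,13) = 2496144.
Valid Dyck paths: 2704156 - 2496144.
(This is the Catalan number C_{12}.)

Final answer: C_{12} = 208012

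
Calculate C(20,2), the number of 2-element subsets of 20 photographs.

C(20,2) = 20!/(2! x (20-2)!).

Final answer: C(20,2) = 190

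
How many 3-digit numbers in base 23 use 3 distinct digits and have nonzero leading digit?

The leading digit has 22 choices (anything but zero); the next has 22 (anything but the first), then 21, and so on, one fewer each time.
Total: 22 x 22 x 21.

Final answer: 10164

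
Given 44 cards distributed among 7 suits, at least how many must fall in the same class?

By pigeonhole with 44 objects and 7 categories: ceiling(44/7).

Final answer: 7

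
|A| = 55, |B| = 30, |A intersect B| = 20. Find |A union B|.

|A union B| = |A| + |B| - |A intersect B| = 55 + 30 - 20.

Final answer: 65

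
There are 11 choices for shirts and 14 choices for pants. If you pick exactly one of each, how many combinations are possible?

By the multiplication principle: 11 x 14.

Final answer: 154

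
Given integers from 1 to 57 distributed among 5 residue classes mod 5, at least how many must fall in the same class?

By pigeonhole with 57 objects and 5 categories: ceiling(57/5).

Final answer: 12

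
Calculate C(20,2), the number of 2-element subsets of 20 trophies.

C(20,2) = 20!/(2! x (20-2)!).

Final answer: C(20,2) = 190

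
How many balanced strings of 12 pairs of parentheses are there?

This is counted by the nth Catalan number C_n. Here n = 12 (pairs).
Using C_0 = 1 and C_(k+1) = C_k x 2(2k+1)/(k+2), build up term by term: C_1=1, C_2=2, C_3=5, C_4=14, C_5=42, C_6=132, C_7=429, C_8=1430, C_9=4862, C_10=16796, C_11=58786, C_12=208012.

Final answer: C_{12} = 208012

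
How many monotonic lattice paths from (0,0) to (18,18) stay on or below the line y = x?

Total monotonic paths to (18,18): C(36,18) = 9075135300.
Paths that cross above y=x (reflection bijection): C(36,19) = 8597496600.
Valid Dyck paths: 9075135300 - 8597496600.
(This is the Catalan number C_{18}.)

Final answer: C_{18} = 477638700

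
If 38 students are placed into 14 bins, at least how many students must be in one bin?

By the pigeonhole principle: ceiling(38/14).

Final answer: 3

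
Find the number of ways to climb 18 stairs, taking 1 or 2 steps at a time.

Let f(n) count the ways. The last step is size 1 or 2, so f(n) = f(n-1) + f(n-2) with f(1)=1, f(2)=2.
Building up term by term: f(1)=1, f(2)=2, f(3)=3, f(4)=5, f(5)=8, f(6)=13, f(7)=21, f(8)=34, f(9)=55, f(10)=89, f(11)=144, f(12)=233, f(13)=377, f(14)=610, f(15)=987, f(16)=1597, f(17)=2584, f(18)=4181.

Final answer: 4181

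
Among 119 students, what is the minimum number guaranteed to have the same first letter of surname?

There are 26 possible values for first letter of surname. With 119 students and 26 categories, by pigeonhole: ceiling(119/26).

Final answer: 5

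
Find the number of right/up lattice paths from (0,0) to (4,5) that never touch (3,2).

Total paths to (4,5): C(9,5) = 126.
Paths through (3,2): C(5,2) x C(4,3) = 40.
Avoiding (3,2): 126 - 40.

Final answer: 86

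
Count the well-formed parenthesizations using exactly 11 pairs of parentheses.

This is a standard Catalan-number count: the answer is C_n. Here n = 11 (pairs).
C_n = C(2n,n)/(n+1), so C_{11} = C(22,11)/12 = 705432/12.

Final answer: C_{11} = 58786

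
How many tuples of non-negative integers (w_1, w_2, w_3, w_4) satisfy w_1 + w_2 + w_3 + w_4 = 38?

Stars and bars with 38 stars and 3 bars:
C(38+4-1, 4-1) = C(41,3).

Final answer: C(41,3) = 10660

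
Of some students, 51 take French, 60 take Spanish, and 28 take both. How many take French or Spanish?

|A union B| = |A| + |B| - |A intersect B| = 51 + 60 - 28.

Final answer: 83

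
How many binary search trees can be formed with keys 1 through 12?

This is counted by the nth Catalan number C_n. Here n = 12.
C_n = C(2n,n)/(n+1), so C_{12} = C(24,12)/13 = 2704156/13.

Final answer: C_{12} = 208012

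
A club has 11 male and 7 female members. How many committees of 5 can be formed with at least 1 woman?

Sum over valid woman counts:
C(7,1)C(11,4) = 2310
C(7,2)C(11,3) = 3465
C(7,3)C(11,2) = 1925
C(7,4)C(11,1) = 385
C(7,5)C(11,0) = 21
Total: 2310 + 3465 + 1925 + 385 + 21.

Final answer: 8106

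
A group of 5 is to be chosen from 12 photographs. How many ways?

C(12,5) = 12!/(5! x (12-5)!).

Final answer: C(12,5) = 792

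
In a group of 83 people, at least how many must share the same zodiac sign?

There are 12 possible values for zodiac sign. With 83 people and 12 categories, by pigeonhole: ceiling(83/12).

Final answer: 7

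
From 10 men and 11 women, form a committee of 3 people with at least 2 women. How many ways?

Sum over valid woman counts:
C(11,2)C(10,1) = 550
C(11,3)C(10,0) = 165
Total: 550 + 165.

Final answer: 715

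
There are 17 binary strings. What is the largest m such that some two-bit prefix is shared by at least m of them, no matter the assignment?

There are 4 possible values for two-bit prefix. With 17 binary strings and 4 categories, by pigeonhole: ceiling(17/4).

Final answer: 5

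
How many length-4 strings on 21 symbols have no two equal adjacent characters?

Let g(n) count such strings. g(1) = 21, and each valid string of length n-1 extends in 20 ways (any symbol but the last), so g(n) = 20 g(n-1).
Total: g(4) = 21 x 20^3.

Final answer: 21 x 20^{3} = 168000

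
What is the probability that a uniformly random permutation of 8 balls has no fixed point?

D(n) = (n-1)(D(n-1) + D(n-2)), D(0)=1, D(1)=0.
Building up: D(2)=1, D(3)=2, D(4)=9, D(5)=44, D(6)=265, D(7)=1854, D(8)=14833.
Total arrangements: 8! = 40320.
Probability = D(8)/8! = 2119/5760.

Final answer: D(8)/8! = 14833/40320 = 0.367882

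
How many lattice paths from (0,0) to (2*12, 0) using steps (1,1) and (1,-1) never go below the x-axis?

Total monotonic paths to (12,12): C(24,12) = 2704156.
By the reflection principle, paths that go above the diagonal number C(24,13) = 2496144.
Valid Dyck paths: 2704156 - 2496144.
(These counts are the Catalan numbers.)

Final answer: C_{12} = 208012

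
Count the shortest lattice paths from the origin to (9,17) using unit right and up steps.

Each path has 9 right steps and 17 up steps in some order (26 steps total).
Choose which 17 of the 26 steps are up: C(26,17).

Final answer: C(26,17) = 3124550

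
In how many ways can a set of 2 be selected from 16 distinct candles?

C(16,2) = 16!/(2! x (16-2)!).

Final answer: C(16,2) = 120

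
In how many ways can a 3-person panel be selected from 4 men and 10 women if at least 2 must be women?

Sum over valid woman counts:
C(10,2)C(4,1) = 180
C(10,3)C(4,0) = 120
Total: 180 + 120.

Final answer: 300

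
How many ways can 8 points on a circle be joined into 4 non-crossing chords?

This is counted by the nth Catalan number C_n. Here n = 8/2 = 4.
C_n = C(2n,n)/(n+1), so C_{4} = C(8,4)/5 = 70/5.

Final answer: C_{4} = 14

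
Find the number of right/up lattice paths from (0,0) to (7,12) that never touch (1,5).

Total paths to (7,12): C(19,12) = 50388.
Paths through (1,5): C(6,5) x C(13,7) = 10296.
Avoiding (1,5): 50388 - 10296.

Final answer: 40092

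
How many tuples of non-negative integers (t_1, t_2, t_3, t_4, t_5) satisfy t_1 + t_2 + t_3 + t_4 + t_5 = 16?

Stars and bars with 16 stars and 4 bars:
C(16+5-1, 5-1) = C(20,4).

Final answer: C(20,4) = 4845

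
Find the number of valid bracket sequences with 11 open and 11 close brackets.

This is a standard Catalan-number count: the answer is C_n. Here n = 11 (pairs).
Using C_0 = 1 and C_(k+1) = C_k x 2(2k+1)/(k+2), build up term by term: C_1=1, C_2=2, C_3=5, C_4=14, C_5=42, C_6=132, C_7=429, C_8=1430, C_9=4862, C_10=16796, C_11=58786.

Final answer: C_{11} = 58786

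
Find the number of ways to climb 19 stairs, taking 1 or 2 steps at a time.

Condition on the final move: it is a 1-step (f(n-1) ways to get there) or a 2-step (f(n-2) ways), so f(n) = f(n-1) + f(n-2), with f(1)=1, f(2)=2.
Building up term by term: f(1)=1, f(2)=2, f(3)=3, f(4)=5, f(5)=8, f(6)=13, f(7)=21, f(8)=34, f(9)=55, f(10)=89, f(11)=144, f(12)=233, f(13)=377, f(14)=610, f(15)=987, f(16)=1597, f(17)=2584, f(18)=4181, f(19)=6765.

Final answer: 6765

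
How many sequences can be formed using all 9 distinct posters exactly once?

The number of ways to arrange 9 distinct objects is 9!.

Final answer: 9! = 362880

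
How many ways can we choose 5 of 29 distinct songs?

C(29,5) = 29!/(5! x 24!).

Final answer: \binom{29}{5} = 118755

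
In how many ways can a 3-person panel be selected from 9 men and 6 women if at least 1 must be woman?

Sum over valid woman counts:
C(6,1)C(9,2) = 216
C(6,2)C(9,1) = 135
C(6,3)C(9,0) = 20
Total: 216 + 135 + 20.

Final answer: 371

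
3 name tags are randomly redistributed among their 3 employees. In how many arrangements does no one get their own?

Derangements satisfy D(n) = (n-1)(D(n-1) + D(n-2)), starting from D(0)=1, D(1)=0.
D(2) = 1 x (0 + 1) = 1
D(3) = 2 x (D(2) + D(1)) = 2 x (1 + 0)

Final answer: D(3) = 2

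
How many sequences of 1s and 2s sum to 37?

Let f(n) count the ways. The last step is size 1 or 2, so f(n) = f(n-1) + f(n-2) with f(1)=1, f(2)=2.
Computing successive values: f(1)=1, f(2)=2, f(3)=3, f(4)=5, f(5)=8, f(6)=13, f(7)=21, f(8)=34, f(9)=55, f(10)=89, f(11)=144, f(12)=233, f(13)=377, f(14)=610, f(15)=987, f(16)=1597, f(17)=2584, f(18)=4181, f(19)=6765, f(20)=10946, f(21)=17711, f(22)=28657, f(23)=46368, f(24)=75025, f(25)=121393, f(26)=196418, f(27)=317811, f(28)=514229, f(29)=832040, f(30)=1346269, f(31)=2178309, f(32)=3524578, f(33)=5702887, f(34)=9227465, f(35)=14930352, f(36)=24157817, f(37)=39088169.

Final answer: 39088169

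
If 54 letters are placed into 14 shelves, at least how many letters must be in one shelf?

By the pigeonhole principle: ceiling(54/14).

Final answer: 4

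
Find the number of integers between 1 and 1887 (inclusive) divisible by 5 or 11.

Multiples of 5: 377. Multiples of 11: 171. Of both (lcm=55): 34.
By inclusion-exclusion: 377 + 171 - 34.

Final answer: 514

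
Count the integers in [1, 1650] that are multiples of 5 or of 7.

Multiples of 5: 330. Multiples of 7: 235. Of both (lcm=35): 47.
By inclusion-exclusion: 330 + 235 - 47.

Final answer: 518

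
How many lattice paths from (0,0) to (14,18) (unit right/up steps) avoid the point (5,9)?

Total paths to (14,18): C(32,18) = 471435600.
Paths through (5,9): C(14,9) x C(18,9) = 97337240.
Avoiding (5,9): 471435600 - 97337240.

Final answer: 374098360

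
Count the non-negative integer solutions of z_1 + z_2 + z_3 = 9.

Stars and bars with 9 stars and 2 bars:
C(9+3-1, 3-1) = C(11,2).

Final answer: C(11,2) = 55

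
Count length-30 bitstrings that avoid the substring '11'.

Let a(n) count valid strings. If the last bit is 0 the prefix is any valid string of length n-1; if it is 1 the string must end in 01 with a valid prefix of length n-2. So a(n) = a(n-1) + a(n-2), a(1)=2, a(2)=3.
Building up term by term: a(1)=2, a(2)=3, a(3)=5, a(4)=8, a(5)=13, a(6)=21, a(7)=34, a(8)=55, a(9)=89, a(10)=144, a(11)=233, a(12)=377, a(13)=610, a(14)=987, a(15)=1597, a(16)=2584, a(17)=4181, a(18)=6765, a(19)=10946, a(20)=17711, a(21)=28657, a(22)=46368, a(23)=75025, a(24)=121393, a(25)=196418, a(26)=317811, a(27)=514229, a(28)=832040, a(29)=1346269, a(30)=2178309.

Final answer: 2178309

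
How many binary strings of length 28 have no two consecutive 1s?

Let a(n) count valid strings. If the last bit is 0 the prefix is any valid string of length n-1; if it is 1 the string must end in 01 with a valid prefix of length n-2. So a(n) = a(n-1) + a(n-2), a(1)=2, a(2)=3.
Iterating the recurrence: a(1)=2, a(2)=3, a(3)=5, a(4)=8, a(5)=13, a(6)=21, a(7)=34, a(8)=55, a(9)=89, a(10)=144, a(11)=233, a(12)=377, a(13)=610, a(14)=987, a(15)=1597, a(16)=2584, a(17)=4181, a(18)=6765, a(19)=10946, a(20)=17711, a(21)=28657, a(22)=46368, a(23)=75025, a(24)=121393, a(25)=196418, a(26)=317811, a(27)=514229, a(28)=832040.

Final answer: 832040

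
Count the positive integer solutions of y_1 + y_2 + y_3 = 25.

Substitute y'_i = y_i - 1 (so y'_i >= 0). Then sum y'_i = 25 - 3 = 22.
Stars and bars: C(22+3-1, 3-1) = C(24,2).

Final answer: C(24,2) = 276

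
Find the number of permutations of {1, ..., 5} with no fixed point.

Use the recurrence D(n) = (n-1)(D(n-1) + D(n-2)) with D(0)=1, D(1)=0.
Building up: D(2)=1, D(3)=2, D(4)=9.
D(5) = 4 x (D(4) + D(3)) = 4 x (9 + 2).

Final answer: D(5) = 44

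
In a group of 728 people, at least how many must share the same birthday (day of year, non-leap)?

There are 365 possible values for birthday (day of year, non-leap). With 728 people and 365 categories, by pigeonhole: ceiling(728/365).

Final answer: 2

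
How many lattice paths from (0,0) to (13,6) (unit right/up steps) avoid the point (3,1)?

Total paths to (13,6): C(19,6) = 27132.
Paths through (3,1): C(4,1) x C(15,5) = 12012.
Avoiding (3,1): 27132 - 12012.

Final answer: 15120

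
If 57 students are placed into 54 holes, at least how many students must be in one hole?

By the pigeonhole principle: ceiling(57/54).

Final answer: 2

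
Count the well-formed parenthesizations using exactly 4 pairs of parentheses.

This is counted by the nth Catalan number C_n. Here n = 4 (pairs).
C_n = (2n)!/(n!(n+1)!), so C_{4} = 8!/(4! x 5!) = C(8,4)/5 = 70/5.

Final answer: C_{4} = 14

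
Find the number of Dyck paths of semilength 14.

Total monotonic paths to (14,14): C(28,14) = 40116600.
Paths that cross above y=x (reflection bijection): C(28,15) = 37442160.
Valid Dyck paths: 40116600 - 37442160.
(This is the Catalan number C_{14}.)

Final answer: C_{14} = 2674440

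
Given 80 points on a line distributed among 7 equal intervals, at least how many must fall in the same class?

By pigeonhole with 80 objects and 7 categories: ceiling(80/7).

Final answer: 12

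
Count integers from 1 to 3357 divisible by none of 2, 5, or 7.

|div by 2|=1678, |div by 5|=671, |div by 7|=479.
|div by 2&5|=335, |div by 2&7|=239, |div by 5&7|=95, |div by all|=47.
By inclusion-exclusion, divisible by at least one: 1678+671+479-335-239-95+47 = 2206.
Not divisible by any: 3357 - 2206.

Final answer: 1151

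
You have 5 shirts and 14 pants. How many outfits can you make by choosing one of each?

By the multiplication principle: 5 x 14.

Final answer: 70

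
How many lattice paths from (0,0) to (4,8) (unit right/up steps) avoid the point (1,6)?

Total paths to (4,8): C(12,8) = 495.
Paths through (1,6): C(7,6) x C(5,2) = 70.
Avoiding (1,6): 495 - 70.

Final answer: 425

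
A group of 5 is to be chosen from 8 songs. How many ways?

C(8,5) = 8!/(5! x 3!).

Final answer: \binom{8}{5} = 56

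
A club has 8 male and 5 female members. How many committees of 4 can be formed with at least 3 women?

Sum over valid woman counts:
C(5,3)C(8,1) = 80
C(5,4)C(8,0) = 5
Total: 80 + 5.

Final answer: 85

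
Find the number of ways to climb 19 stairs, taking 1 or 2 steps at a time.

Let f(n) count the ways. The last step is size 1 or 2, so f(n) = f(n-1) + f(n-2) with f(1)=1, f(2)=2.
Computing successive values: f(1)=1, f(2)=2, f(3)=3, f(4)=5, f(5)=8, f(6)=13, f(7)=21, f(8)=34, f(9)=55, f(10)=89, f(11)=144, f(12)=233, f(13)=377, f(14)=610, f(15)=987, f(16)=1597, f(17)=2584, f(18)=4181, f(19)=6765.

Final answer: 6765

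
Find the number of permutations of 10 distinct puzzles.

The number of ways to arrange 10 distinct objects is 10!.

Final answer: 10! = 3628800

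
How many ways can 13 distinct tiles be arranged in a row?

The number of ways to arrange 13 distinct objects is 13!.

Final answer: 13! = 6227020800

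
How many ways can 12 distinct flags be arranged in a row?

The number of ways to arrange 12 distinct objects is 12!.

Final answer: 12! = 479001600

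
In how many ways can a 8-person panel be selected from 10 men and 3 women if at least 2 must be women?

Sum over valid woman counts:
C(3,2)C(10,6) = 630
C(3,3)C(10,5) = 252
Total: 630 + 252.

Final answer: 882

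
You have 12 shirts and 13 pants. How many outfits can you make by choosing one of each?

By the multiplication principle: 12 x 13.

Final answer: 156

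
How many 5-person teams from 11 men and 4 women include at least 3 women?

Sum over valid woman counts:
C(4,3)C(11,2) = 220
C(4,4)C(11,1) = 11
Total: 220 + 11.

Final answer: 231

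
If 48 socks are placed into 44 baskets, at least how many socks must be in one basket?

By the pigeonhole principle: ceiling(48/44).

Final answer: 2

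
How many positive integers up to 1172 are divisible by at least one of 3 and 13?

Multiples of 3: 390. Multiples of 13: 90. Of both (lcm=39): 30.
By inclusion-exclusion: 390 + 90 - 30.

Final answer: 450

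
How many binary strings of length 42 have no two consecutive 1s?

Classify by the final bit: ...0 gives a(n-1) strings, ...01 gives a(n-2) strings. Thus a(n) = a(n-1) + a(n-2) with a(1)=2, a(2)=3.
Computing successive values: a(1)=2, a(2)=3, a(3)=5, a(4)=8, a(5)=13, a(6)=21, a(7)=34, a(8)=55, a(9)=89, a(10)=144, a(11)=233, a(12)=377, a(13)=610, a(14)=987, a(15)=1597, a(16)=2584, a(17)=4181, a(18)=6765, a(19)=10946, a(20)=17711, a(21)=28657, a(22)=46368, a(23)=75025, a(24)=121393, a(25)=196418, a(26)=317811, a(27)=514229, a(28)=832040, a(29)=1346269, a(30)=2178309, a(31)=3524578, a(32)=5702887, a(33)=9227465, a(34)=14930352, a(35)=24157817, a(36)=39088169, a(37)=63245986, a(38)=102334155, a(39)=165580141, a(40)=267914296, a(41)=433494437, a(42)=701408733.

Final answer: 701408733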